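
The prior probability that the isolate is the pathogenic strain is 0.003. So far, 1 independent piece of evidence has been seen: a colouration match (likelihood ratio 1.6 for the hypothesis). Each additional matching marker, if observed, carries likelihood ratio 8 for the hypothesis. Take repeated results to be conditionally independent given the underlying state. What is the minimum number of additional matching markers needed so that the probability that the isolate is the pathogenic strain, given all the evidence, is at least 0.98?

5

Prior odds = 0.003/0.997 = 3/997.
Bayes factor of the evidence already in hand = 1.6.
Odds after that evidence = (3/997) × 1.6 = 24/4985.
Target odds = 0.98/0.02 = 49.
Need 8ⁿ ≥ 49 ÷ (24/4985) = 244265/24.
8⁴ = 4096 falls short of 244265/24 but 8⁵ = 32768 reaches it, so n = 5.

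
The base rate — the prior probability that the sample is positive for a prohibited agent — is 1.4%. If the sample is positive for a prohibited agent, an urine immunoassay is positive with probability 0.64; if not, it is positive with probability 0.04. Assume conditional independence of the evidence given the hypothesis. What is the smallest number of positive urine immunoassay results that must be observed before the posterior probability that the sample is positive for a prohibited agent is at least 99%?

4

Prior odds = 0.014/0.986 = 7/493.
Likelihood ratio of a positive = 0.64/0.04 = 16.
Target odds: 0.99 ÷ 0.01 = 99.
Require 16ⁿ ≥ 99 ÷ (7/493) = 48807/7.
16³ = 4096 falls short of 48807/7 but 16⁴ = 65536 reaches it, so n = 4.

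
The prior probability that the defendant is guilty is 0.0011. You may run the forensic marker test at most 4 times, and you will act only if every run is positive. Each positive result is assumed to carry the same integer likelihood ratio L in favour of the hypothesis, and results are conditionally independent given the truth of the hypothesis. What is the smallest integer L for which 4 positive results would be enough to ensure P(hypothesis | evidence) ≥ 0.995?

21

Prior odds = 0.0011/0.9989 = 11/9989.
Target odds = 0.995/0.005 = 199.
Need L⁴ ≥ 199 ÷ (11/9989) = 1987811/11.
20⁴ = 160000 < 1987811/11 ≤ 194481 = 21⁴, so L = 21.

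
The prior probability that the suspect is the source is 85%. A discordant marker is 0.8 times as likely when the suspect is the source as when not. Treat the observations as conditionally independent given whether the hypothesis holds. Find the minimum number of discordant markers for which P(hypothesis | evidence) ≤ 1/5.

14

Prior odds = 0.85/0.15 = 17/3.
Likelihood ratio per discordant marker = 0.8.
Target odds: 0.2 ÷ 0.8 = 0.25.
Require 0.8ⁿ ≤ 0.25 ÷ (17/3) = 3/68.
0.8¹³ ≈0.0549756 is still above 3/68 but 0.8¹⁴ ≈0.0439805 is at or below it, so n = 14.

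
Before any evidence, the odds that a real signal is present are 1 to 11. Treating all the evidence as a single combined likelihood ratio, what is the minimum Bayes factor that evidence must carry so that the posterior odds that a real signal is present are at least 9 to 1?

99

Prior odds = 1/11.
Target odds = 9.
Required Bayes factor = 9 ÷ (1/11) = 99.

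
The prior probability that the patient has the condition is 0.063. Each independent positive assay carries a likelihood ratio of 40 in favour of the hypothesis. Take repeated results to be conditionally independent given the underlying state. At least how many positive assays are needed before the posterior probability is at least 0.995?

Prior odds: 0.063 ÷ 0.937 = 63/937.
Likelihood ratio per positive assay = 40.
Target odds: 0.995 ÷ 0.005 = 199.
Require 40ⁿ ≥ 199 ÷ (63/937) = 186463/63.
40² = 1600 falls short of 186463/63 but 40³ = 64000 reaches it, so n = 3.

3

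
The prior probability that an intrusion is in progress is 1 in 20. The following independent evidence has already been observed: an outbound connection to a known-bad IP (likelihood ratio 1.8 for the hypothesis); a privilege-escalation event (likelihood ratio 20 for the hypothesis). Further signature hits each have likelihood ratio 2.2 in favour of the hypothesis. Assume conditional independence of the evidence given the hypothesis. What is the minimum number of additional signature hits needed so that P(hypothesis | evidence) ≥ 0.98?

5

Prior odds = 0.05/0.95 = 1/19.
Combined Bayes factor of the evidence already in hand = 1.8 × 20 = 36.
Odds after that evidence = (1/19) × 36 = 36/19.
Target odds = 0.98/0.02 = 49.
Need 2.2ⁿ ≥ 49 ÷ (36/19) = 931/36.
2.2⁴ = 23.4256 falls short of 931/36 but 2.2⁵ = 51.53632 reaches it, so n = 5.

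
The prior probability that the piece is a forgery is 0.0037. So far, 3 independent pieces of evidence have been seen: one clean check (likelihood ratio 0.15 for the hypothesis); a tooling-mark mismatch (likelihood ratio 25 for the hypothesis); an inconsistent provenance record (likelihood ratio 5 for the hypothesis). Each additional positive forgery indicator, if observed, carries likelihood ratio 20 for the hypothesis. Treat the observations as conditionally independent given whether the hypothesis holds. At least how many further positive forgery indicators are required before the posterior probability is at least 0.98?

Prior odds = 0.0037/0.9963 = 37/9963.
Combined Bayes factor of the evidence already in hand = 0.15 × 25 × 5 = 18.75.
Odds after that evidence = (37/9963) × 18.75 = 925/13284.
Target odds = 0.98/0.02 = 49.
Need 20ⁿ ≥ 49 ÷ (925/13284) = 650916/925.
20² = 400 falls short of 650916/925 but 20³ = 8000 reaches it, so n = 3.

3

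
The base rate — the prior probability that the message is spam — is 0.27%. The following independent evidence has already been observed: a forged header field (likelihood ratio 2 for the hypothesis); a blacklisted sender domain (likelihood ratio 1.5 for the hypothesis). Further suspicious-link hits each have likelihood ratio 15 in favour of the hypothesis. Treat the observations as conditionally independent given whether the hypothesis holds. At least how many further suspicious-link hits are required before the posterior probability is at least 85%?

3

Prior odds = 0.0027/0.9973 = 27/9973.
Combined Bayes factor of the evidence already in hand = 2 × 1.5 = 3.
Odds after that evidence = (27/9973) × 3 = 81/9973.
Target odds = 0.85/0.15 = 17/3.
Need 15ⁿ ≥ 17/3 ÷ (81/9973) = 169541/243.
15² = 225 falls short of 169541/243 but 15³ = 3375 reaches it, so n = 3.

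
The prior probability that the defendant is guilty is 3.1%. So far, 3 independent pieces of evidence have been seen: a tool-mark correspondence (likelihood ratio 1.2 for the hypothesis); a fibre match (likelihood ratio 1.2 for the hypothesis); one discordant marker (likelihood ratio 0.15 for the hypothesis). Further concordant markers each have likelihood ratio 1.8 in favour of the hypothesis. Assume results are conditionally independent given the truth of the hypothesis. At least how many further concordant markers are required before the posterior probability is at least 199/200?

18

Prior odds = 0.031/0.969 = 31/969.
Combined Bayes factor of the evidence already in hand = 1.2 × 1.2 × 0.15 = 0.216.
Odds after that evidence = (31/969) × 0.216 = 279/40375.
Target odds = 0.995/0.005 = 199.
Need 1.8ⁿ ≥ 199 ÷ (279/40375) = 8034625/279.
1.8¹⁷ ≈21859.1 falls short of 8034625/279 but 1.8¹⁸ ≈39346.4 reaches it, so n = 18.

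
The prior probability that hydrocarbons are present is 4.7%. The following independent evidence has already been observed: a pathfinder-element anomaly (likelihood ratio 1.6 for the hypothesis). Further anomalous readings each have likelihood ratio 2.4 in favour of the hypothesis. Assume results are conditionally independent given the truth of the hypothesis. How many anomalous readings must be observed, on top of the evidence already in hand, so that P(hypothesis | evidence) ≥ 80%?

Prior odds = 0.047/0.953 = 47/953.
Bayes factor of the evidence already in hand = 1.6.
Odds after that evidence = (47/953) × 1.6 = 376/4765.
Target odds = 0.8/0.2 = 4.
Need 2.4ⁿ ≥ 4 ÷ (376/4765) = 4765/94.
2.4⁴ = 33.1776 falls short of 4765/94 but 2.4⁵ = 79.62624 reaches it, so n = 5.

5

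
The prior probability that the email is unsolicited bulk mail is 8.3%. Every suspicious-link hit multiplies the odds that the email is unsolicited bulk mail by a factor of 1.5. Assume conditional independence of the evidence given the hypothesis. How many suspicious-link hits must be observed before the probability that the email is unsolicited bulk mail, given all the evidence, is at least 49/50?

Prior odds = 0.083/0.917 = 83/917.
Likelihood ratio per suspicious-link hit = 1.5.
Target posterior odds = 0.98/0.02 = 49.
Need (83/917) × 1.5ⁿ ≥ 49, i.e. 1.5ⁿ ≥ 44933/83.
1.5¹⁵ = 14348907/32768 falls short of 44933/83 but 1.5¹⁶ = 43046721/65536 reaches it, so n = 16.

16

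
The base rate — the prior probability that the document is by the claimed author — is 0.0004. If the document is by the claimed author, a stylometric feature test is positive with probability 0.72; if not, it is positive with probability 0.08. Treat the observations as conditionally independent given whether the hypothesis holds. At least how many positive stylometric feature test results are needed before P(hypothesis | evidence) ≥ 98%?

Prior odds = 0.0004/0.9996 = 1/2499.
Likelihood ratio of a positive = 0.72/0.08 = 9.
Target odds: 0.98 ÷ 0.02 = 49.
Need (1/2499) × 9ⁿ ≥ 49, i.e. 9ⁿ ≥ 122451.
9⁵ = 59049 falls short of 122451 but 9⁶ = 531441 reaches it, so n = 6.

6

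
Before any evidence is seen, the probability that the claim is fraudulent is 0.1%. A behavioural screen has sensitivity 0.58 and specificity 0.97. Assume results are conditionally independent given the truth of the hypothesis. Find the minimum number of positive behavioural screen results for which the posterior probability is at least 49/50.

4

Prior odds: 0.001 ÷ 0.999 = 1/999.
False-positive rate = 1 − 0.97 = 0.03; likelihood ratio of a positive = 0.58/0.03 = 58/3.
Target odds: 0.98 ÷ 0.02 = 49.
Require (58/3)ⁿ ≥ 49 ÷ (1/999) = 48951.
(58/3)³ = 195112/27 falls short of 48951 but (58/3)⁴ = 11316496/81 reaches it, so n = 4.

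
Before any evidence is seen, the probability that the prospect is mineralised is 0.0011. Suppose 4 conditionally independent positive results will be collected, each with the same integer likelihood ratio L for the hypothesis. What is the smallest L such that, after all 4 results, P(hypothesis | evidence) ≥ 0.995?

21

Prior odds = 0.0011/0.9989 = 11/9989.
Target odds = 0.995/0.005 = 199.
Need L⁴ ≥ 199 ÷ (11/9989) = 1987811/11.
20⁴ = 160000 < 1987811/11 ≤ 194481 = 21⁴, so L = 21.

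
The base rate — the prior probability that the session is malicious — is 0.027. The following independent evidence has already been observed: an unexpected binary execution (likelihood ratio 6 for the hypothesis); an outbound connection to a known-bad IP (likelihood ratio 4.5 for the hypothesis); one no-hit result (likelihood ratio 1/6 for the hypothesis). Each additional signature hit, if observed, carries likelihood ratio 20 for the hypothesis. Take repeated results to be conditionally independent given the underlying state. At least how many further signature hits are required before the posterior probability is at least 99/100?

3

Prior odds = 0.027/0.973 = 27/973.
Combined Bayes factor of the evidence already in hand = 6 × 4.5 × (1/6) = 4.5.
Odds after that evidence = (27/973) × 4.5 = 243/1946.
Target odds = 0.99/0.01 = 99.
Need 20ⁿ ≥ 99 ÷ (243/1946) = 21406/27.
20² = 400 falls short of 21406/27 but 20³ = 8000 reaches it, so n = 3.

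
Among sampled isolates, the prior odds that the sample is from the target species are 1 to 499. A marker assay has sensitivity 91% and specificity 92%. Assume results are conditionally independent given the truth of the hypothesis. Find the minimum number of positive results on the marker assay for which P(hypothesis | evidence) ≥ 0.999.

6

Prior odds = 1/499.
False-positive rate = 1 − 0.92 = 0.08; likelihood ratio of a positive = 0.91/0.08 = 11.375.
Target posterior odds = 0.999/0.001 = 999.
Require 11.375ⁿ ≥ 999 ÷ (1/499) = 498501.
11.375⁵ ≈190439 falls short of 498501 but 11.375⁶ ≈2.16625e+06 reaches it, so n = 6.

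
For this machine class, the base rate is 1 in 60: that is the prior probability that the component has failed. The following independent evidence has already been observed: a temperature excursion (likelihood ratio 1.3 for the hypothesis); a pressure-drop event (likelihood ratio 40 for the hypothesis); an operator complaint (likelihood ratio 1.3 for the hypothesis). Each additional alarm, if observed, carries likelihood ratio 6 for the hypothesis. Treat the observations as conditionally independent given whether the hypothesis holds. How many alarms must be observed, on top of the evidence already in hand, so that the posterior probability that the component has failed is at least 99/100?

3

Prior odds = (1/60)/(59/60) = 1/59.
Combined Bayes factor of the evidence already in hand = 1.3 × 40 × 1.3 = 67.6.
Odds after that evidence = (1/59) × 67.6 = 338/295.
Target odds = 0.99/0.01 = 99.
Need 6ⁿ ≥ 99 ÷ (338/295) = 29205/338.
6² = 36 falls short of 29205/338 but 6³ = 216 reaches it, so n = 3.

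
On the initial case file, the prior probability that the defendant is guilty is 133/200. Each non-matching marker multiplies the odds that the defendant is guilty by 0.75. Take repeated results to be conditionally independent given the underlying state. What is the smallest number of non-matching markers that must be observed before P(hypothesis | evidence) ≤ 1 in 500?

Prior odds = 0.665/0.335 = 133/67.
Likelihood ratio per non-matching marker = 0.75.
Target odds: 0.002 ÷ 0.998 = 1/499.
Require 0.75ⁿ ≤ 1/499 ÷ (133/67) = 67/66367.
0.75²³ ≈0.00133786 is still above 67/66367 but 0.75²⁴ ≈0.00100339 is at or below it, so n = 24.

24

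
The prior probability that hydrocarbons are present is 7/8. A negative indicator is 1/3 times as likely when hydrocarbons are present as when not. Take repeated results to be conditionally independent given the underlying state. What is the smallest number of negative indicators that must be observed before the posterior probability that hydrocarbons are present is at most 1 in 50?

Prior odds: 0.875 ÷ 0.125 = 7.
Likelihood ratio per negative indicator = 1/3.
Target odds: 0.02 ÷ 0.98 = 1/49.
Require (1/3)ⁿ ≤ 1/49 ÷ 7 = 1/343.
(1/3)⁵ = 1/243 is still above 1/343 but (1/3)⁶ = 1/729 is at or below it, so n = 6.

6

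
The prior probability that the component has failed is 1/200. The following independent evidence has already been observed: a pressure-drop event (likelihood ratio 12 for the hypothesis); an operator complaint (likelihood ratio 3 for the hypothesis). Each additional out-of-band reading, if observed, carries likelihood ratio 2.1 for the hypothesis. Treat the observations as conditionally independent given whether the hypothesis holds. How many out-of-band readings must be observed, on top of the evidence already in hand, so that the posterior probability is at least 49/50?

Prior odds = 0.005/0.995 = 1/199.
Combined Bayes factor of the evidence already in hand = 12 × 3 = 36.
Odds after that evidence = (1/199) × 36 = 36/199.
Target odds = 0.98/0.02 = 49.
Need 2.1ⁿ ≥ 49 ÷ (36/199) = 9751/36.
2.1⁷ ≈180.109 falls short of 9751/36 but 2.1⁸ ≈378.229 reaches it, so n = 8.

8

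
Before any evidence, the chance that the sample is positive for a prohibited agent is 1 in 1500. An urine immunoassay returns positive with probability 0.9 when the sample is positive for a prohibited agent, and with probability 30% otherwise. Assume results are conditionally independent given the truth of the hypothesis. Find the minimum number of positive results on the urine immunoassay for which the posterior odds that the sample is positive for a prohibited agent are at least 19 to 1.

Prior odds: (1/1500) ÷ (1499/1500) = 1/1499.
Likelihood ratio of a positive result = 0.9/0.3 = 3.
Target odds = 19.
Require 3ⁿ ≥ 19 ÷ (1/1499) = 28481.
3⁹ = 19683 falls short of 28481 but 3¹⁰ = 59049 reaches it, so n = 10.

10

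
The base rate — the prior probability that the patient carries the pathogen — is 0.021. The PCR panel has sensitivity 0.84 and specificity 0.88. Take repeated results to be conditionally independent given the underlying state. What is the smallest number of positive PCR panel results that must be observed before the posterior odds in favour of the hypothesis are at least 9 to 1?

4

Prior odds: 0.021 ÷ 0.979 = 21/979.
False-positive rate = 1 − 0.88 = 0.12; likelihood ratio of a positive = 0.84/0.12 = 7.
Target odds = 9.
Need (21/979) × 7ⁿ ≥ 9, i.e. 7ⁿ ≥ 2937/7.
7³ = 343 falls short of 2937/7 but 7⁴ = 2401 reaches it, so n = 4.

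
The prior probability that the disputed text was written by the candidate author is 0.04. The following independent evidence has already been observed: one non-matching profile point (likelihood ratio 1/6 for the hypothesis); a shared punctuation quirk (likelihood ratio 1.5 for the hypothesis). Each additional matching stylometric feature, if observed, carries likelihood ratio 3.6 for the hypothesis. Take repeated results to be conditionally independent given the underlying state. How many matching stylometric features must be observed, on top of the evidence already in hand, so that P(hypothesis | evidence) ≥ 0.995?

8

Prior odds = 0.04/0.96 = 1/24.
Combined Bayes factor of the evidence already in hand = (1/6) × 1.5 = 0.25.
Odds after that evidence = (1/24) × 0.25 = 1/96.
Target odds = 0.995/0.005 = 199.
Need 3.6ⁿ ≥ 199 ÷ (1/96) = 19104.
3.6⁷ = 612220032/78125 falls short of 19104 but 3.6⁸ ≈28211.1 reaches it, so n = 8.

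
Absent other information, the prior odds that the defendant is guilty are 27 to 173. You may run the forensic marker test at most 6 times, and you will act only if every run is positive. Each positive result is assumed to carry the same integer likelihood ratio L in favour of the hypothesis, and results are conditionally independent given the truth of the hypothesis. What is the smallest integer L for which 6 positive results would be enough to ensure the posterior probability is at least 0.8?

Prior odds = 27/173.
Target odds = 0.8/0.2 = 4.
Need L⁶ ≥ 4 ÷ (27/173) = 692/27.
1⁶ = 1 < 692/27 ≤ 64 = 2⁶, so L = 2.

2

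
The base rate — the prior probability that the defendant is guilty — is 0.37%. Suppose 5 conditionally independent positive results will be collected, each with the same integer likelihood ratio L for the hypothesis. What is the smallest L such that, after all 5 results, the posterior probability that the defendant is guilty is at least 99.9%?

Prior odds = 0.0037/0.9963 = 37/9963.
Target odds = 0.999/0.001 = 999.
Need L⁵ ≥ 999 ÷ (37/9963) = 269001.
12⁵ = 248832 < 269001 ≤ 371293 = 13⁵, so L = 13.

13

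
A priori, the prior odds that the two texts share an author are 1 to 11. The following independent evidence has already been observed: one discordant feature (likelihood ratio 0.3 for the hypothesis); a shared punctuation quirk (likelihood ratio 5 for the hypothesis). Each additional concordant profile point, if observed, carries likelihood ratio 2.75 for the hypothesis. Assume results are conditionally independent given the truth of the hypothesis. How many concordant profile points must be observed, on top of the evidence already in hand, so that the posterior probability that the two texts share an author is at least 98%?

Prior odds = 1/11.
Combined Bayes factor of the evidence already in hand = 0.3 × 5 = 1.5.
Odds after that evidence = (1/11) × 1.5 = 3/22.
Target odds = 0.98/0.02 = 49.
Need 2.75ⁿ ≥ 49 ÷ (3/22) = 1078/3.
2.75⁵ = 161051/1024 falls short of 1078/3 but 2.75⁶ = 1771561/4096 reaches it, so n = 6.

6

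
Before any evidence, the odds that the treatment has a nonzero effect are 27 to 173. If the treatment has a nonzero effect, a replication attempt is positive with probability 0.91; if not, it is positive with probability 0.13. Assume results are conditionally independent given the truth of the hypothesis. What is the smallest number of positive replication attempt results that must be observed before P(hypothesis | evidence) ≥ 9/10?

Prior odds = 27/173.
Likelihood ratio of a positive = 0.91/0.13 = 7.
Target posterior odds = 0.9/0.1 = 9.
Need (27/173) × 7ⁿ ≥ 9, i.e. 7ⁿ ≥ 173/3.
7² = 49 falls short of 173/3 but 7³ = 343 reaches it, so n = 3.

3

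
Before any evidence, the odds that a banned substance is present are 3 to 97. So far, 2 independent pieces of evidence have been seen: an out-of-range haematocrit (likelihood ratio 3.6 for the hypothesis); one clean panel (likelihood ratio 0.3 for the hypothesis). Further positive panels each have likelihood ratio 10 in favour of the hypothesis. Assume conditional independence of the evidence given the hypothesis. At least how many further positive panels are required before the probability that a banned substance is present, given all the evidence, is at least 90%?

Prior odds = 3/97.
Combined Bayes factor of the evidence already in hand = 3.6 × 0.3 = 1.08.
Odds after that evidence = (3/97) × 1.08 = 81/2425.
Target odds = 0.9/0.1 = 9.
Need 10ⁿ ≥ 9 ÷ (81/2425) = 2425/9.
10² = 100 falls short of 2425/9 but 10³ = 1000 reaches it, so n = 3.

3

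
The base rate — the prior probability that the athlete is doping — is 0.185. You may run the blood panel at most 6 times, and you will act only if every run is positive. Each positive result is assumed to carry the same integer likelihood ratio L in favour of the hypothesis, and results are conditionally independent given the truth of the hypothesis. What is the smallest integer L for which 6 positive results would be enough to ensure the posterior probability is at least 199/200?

4

Prior odds = 0.185/0.815 = 37/163.
Target odds = 0.995/0.005 = 199.
Need L⁶ ≥ 199 ÷ (37/163) = 32437/37.
3⁶ = 729 < 32437/37 ≤ 4096 = 4⁶, so L = 4.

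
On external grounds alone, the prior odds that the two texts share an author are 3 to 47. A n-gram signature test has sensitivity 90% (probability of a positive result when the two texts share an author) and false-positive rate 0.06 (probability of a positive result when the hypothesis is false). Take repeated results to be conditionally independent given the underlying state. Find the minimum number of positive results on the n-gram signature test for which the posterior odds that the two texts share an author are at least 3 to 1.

Prior odds = 3/47.
Likelihood ratio of a positive result = 0.9/0.06 = 15.
Target odds = 3.
Need (3/47) × 15ⁿ ≥ 3, i.e. 15ⁿ ≥ 47.
15¹ = 15 falls short of 47 but 15² = 225 reaches it, so n = 2.

2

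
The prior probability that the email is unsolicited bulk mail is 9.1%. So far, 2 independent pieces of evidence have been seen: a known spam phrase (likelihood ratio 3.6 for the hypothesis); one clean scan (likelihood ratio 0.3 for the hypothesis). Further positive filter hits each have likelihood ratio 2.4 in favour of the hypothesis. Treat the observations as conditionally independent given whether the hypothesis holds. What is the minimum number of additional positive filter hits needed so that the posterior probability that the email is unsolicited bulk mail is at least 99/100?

8

Prior odds = 0.091/0.909 = 91/909.
Combined Bayes factor of the evidence already in hand = 3.6 × 0.3 = 1.08.
Odds after that evidence = (91/909) × 1.08 = 273/2525.
Target odds = 0.99/0.01 = 99.
Need 2.4ⁿ ≥ 99 ÷ (273/2525) = 83325/91.
2.4⁷ = 35831808/78125 falls short of 83325/91 but 2.4⁸ = 429981696/390625 reaches it, so n = 8.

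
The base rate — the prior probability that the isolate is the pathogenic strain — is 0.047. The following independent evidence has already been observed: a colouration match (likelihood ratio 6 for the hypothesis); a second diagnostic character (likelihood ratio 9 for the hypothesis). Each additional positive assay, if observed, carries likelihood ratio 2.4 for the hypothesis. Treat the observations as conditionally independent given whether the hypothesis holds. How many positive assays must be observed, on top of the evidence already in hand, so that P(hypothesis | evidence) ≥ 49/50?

4

Prior odds = 0.047/0.953 = 47/953.
Combined Bayes factor of the evidence already in hand = 6 × 9 = 54.
Odds after that evidence = (47/953) × 54 = 2538/953.
Target odds = 0.98/0.02 = 49.
Need 2.4ⁿ ≥ 49 ÷ (2538/953) = 46697/2538.
2.4³ = 13.824 falls short of 46697/2538 but 2.4⁴ = 33.1776 reaches it, so n = 4.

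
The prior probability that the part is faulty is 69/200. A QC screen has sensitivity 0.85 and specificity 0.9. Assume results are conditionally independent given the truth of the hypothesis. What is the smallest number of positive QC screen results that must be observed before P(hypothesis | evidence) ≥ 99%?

3

Prior odds = 0.345/0.655 = 69/131.
False-positive rate = 1 − 0.9 = 0.1; likelihood ratio of a positive = 0.85/0.1 = 8.5.
Target posterior odds = 0.99/0.01 = 99.
Need (69/131) × 8.5ⁿ ≥ 99, i.e. 8.5ⁿ ≥ 4323/23.
8.5² = 72.25 falls short of 4323/23 but 8.5³ = 614.125 reaches it, so n = 3.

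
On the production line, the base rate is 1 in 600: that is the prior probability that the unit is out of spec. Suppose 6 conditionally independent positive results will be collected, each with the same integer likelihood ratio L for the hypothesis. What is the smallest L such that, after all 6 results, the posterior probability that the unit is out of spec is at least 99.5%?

Prior odds = (1/600)/(599/600) = 1/599.
Target odds = 0.995/0.005 = 199.
Need L⁶ ≥ 199 ÷ (1/599) = 119201.
7⁶ = 117649 < 119201 ≤ 262144 = 8⁶, so L = 8.

8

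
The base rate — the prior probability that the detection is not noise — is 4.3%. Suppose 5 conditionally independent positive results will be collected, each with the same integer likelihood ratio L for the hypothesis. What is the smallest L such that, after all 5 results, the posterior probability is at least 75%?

3

Prior odds = 0.043/0.957 = 43/957.
Target odds = 0.75/0.25 = 3.
Need L⁵ ≥ 3 ÷ (43/957) = 2871/43.
2⁵ = 32 < 2871/43 ≤ 243 = 3⁵, so L = 3.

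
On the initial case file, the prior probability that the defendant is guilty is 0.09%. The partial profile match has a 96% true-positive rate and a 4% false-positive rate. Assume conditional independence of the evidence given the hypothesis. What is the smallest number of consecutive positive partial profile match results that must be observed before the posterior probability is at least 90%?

3

Prior odds = 0.0009/0.9991 = 9/9991.
Likelihood ratio of a positive result = 0.96/0.04 = 24.
Target odds: 0.9 ÷ 0.1 = 9.
Require 24ⁿ ≥ 9 ÷ (9/9991) = 9991.
24² = 576 falls short of 9991 but 24³ = 13824 reaches it, so n = 3.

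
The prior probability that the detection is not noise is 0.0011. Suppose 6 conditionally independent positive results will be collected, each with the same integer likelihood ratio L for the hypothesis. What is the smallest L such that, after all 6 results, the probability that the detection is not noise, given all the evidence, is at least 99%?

Prior odds = 0.0011/0.9989 = 11/9989.
Target odds = 0.99/0.01 = 99.
Need L⁶ ≥ 99 ÷ (11/9989) = 89901.
6⁶ = 46656 < 89901 ≤ 117649 = 7⁶, so L = 7.

7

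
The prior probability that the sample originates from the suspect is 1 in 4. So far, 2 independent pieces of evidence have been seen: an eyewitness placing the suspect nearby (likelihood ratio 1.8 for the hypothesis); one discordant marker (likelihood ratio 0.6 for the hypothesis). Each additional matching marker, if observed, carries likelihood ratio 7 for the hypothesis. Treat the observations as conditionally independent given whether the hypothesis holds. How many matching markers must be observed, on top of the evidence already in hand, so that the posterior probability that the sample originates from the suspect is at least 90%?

Prior odds = 0.25/0.75 = 1/3.
Combined Bayes factor of the evidence already in hand = 1.8 × 0.6 = 1.08.
Odds after that evidence = (1/3) × 1.08 = 0.36.
Target odds = 0.9/0.1 = 9.
Need 7ⁿ ≥ 9 ÷ 0.36 = 25.
7¹ = 7 falls short of 25 but 7² = 49 reaches it, so n = 2.

2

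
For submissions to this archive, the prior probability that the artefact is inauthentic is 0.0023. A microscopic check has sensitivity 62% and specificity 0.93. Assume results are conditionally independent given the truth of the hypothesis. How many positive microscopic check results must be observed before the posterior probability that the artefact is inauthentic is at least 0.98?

5

Prior odds: 0.0023 ÷ 0.9977 = 23/9977.
False-positive rate = 1 − 0.93 = 0.07; likelihood ratio of a positive = 0.62/0.07 = 62/7.
Target posterior odds = 0.98/0.02 = 49.
Require (62/7)ⁿ ≥ 49 ÷ (23/9977) = 488873/23.
(62/7)⁴ = 14776336/2401 falls short of 488873/23 but (62/7)⁵ = 916132832/16807 reaches it, so n = 5.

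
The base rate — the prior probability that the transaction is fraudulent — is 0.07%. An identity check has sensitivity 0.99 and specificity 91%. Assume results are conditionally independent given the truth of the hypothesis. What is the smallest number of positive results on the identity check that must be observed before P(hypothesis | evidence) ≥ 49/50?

5

Prior odds = 0.0007/0.9993 = 7/9993.
False-positive rate = 1 − 0.91 = 0.09; likelihood ratio of a positive = 0.99/0.09 = 11.
Target odds: 0.98 ÷ 0.02 = 49.
Need (7/9993) × 11ⁿ ≥ 49, i.e. 11ⁿ ≥ 69951.
11⁴ = 14641 falls short of 69951 but 11⁵ = 161051 reaches it, so n = 5.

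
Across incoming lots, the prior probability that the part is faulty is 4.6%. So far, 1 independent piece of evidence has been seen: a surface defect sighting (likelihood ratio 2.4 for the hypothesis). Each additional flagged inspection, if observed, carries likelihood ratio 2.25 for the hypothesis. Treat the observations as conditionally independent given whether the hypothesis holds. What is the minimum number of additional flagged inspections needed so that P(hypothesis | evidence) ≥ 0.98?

8

Prior odds = 0.046/0.954 = 23/477.
Bayes factor of the evidence already in hand = 2.4.
Odds after that evidence = (23/477) × 2.4 = 92/795.
Target odds = 0.98/0.02 = 49.
Need 2.25ⁿ ≥ 49 ÷ (92/795) = 38955/92.
2.25⁷ = 4782969/16384 falls short of 38955/92 but 2.25⁸ = 43046721/65536 reaches it, so n = 8.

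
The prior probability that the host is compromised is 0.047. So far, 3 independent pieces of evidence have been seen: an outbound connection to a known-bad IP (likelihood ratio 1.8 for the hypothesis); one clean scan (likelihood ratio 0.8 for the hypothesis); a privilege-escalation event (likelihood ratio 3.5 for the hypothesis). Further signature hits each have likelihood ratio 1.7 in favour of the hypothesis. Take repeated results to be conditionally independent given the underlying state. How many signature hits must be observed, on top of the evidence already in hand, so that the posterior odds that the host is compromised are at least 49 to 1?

10

Prior odds = 0.047/0.953 = 47/953.
Combined Bayes factor of the evidence already in hand = 1.8 × 0.8 × 3.5 = 5.04.
Odds after that evidence = (47/953) × 5.04 = 5922/23825.
Target odds = 49.
Need 1.7ⁿ ≥ 49 ÷ (5922/23825) = 166775/846.
1.7⁹ ≈118.588 falls short of 166775/846 but 1.7¹⁰ ≈201.599 reaches it, so n = 10.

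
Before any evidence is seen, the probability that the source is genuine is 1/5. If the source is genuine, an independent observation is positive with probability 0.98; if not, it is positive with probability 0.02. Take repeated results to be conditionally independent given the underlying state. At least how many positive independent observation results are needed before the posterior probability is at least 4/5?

1

Prior odds = 0.2/0.8 = 0.25.
Likelihood ratio of a positive = 0.98/0.02 = 49.
Target posterior odds = 0.8/0.2 = 4.
Need 0.25 × 49ⁿ ≥ 4, i.e. 49ⁿ ≥ 16.
49¹ = 49, which meets the required 16; so n = 1.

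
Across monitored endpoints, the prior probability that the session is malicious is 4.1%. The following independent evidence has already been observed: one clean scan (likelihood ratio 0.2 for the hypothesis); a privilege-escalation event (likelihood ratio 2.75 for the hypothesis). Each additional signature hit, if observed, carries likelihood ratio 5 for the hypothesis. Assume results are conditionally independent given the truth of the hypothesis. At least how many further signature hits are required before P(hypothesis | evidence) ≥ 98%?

Prior odds = 0.041/0.959 = 41/959.
Combined Bayes factor of the evidence already in hand = 0.2 × 2.75 = 0.55.
Odds after that evidence = (41/959) × 0.55 = 451/19180.
Target odds = 0.98/0.02 = 49.
Need 5ⁿ ≥ 49 ÷ (451/19180) = 939820/451.
5⁴ = 625 falls short of 939820/451 but 5⁵ = 3125 reaches it, so n = 5.

5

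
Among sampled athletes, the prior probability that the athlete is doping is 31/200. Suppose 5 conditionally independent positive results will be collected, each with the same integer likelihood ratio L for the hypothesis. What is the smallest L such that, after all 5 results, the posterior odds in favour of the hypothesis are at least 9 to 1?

3

Prior odds = 0.155/0.845 = 31/169.
Target odds = 9.
Need L⁵ ≥ 9 ÷ (31/169) = 1521/31.
2⁵ = 32 < 1521/31 ≤ 243 = 3⁵, so L = 3.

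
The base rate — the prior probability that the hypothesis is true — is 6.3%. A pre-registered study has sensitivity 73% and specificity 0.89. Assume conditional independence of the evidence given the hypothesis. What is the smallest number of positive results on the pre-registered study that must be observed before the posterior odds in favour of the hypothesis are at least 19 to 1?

Prior odds: 0.063 ÷ 0.937 = 63/937.
False-positive rate = 1 − 0.89 = 0.11; likelihood ratio of a positive = 0.73/0.11 = 73/11.
Target odds = 19.
Need (63/937) × (73/11)ⁿ ≥ 19, i.e. (73/11)ⁿ ≥ 17803/63.
(73/11)² = 5329/121 falls short of 17803/63 but (73/11)³ = 389017/1331 reaches it, so n = 3.

3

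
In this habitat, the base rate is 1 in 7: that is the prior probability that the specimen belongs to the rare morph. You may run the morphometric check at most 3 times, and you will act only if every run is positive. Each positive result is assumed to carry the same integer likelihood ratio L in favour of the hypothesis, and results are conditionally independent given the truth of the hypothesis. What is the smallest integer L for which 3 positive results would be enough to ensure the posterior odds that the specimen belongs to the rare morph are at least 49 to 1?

Prior odds = (1/7)/(6/7) = 1/6.
Target odds = 49.
Need L³ ≥ 49 ÷ (1/6) = 294.
6³ = 216 < 294 ≤ 343 = 7³, so L = 7.

7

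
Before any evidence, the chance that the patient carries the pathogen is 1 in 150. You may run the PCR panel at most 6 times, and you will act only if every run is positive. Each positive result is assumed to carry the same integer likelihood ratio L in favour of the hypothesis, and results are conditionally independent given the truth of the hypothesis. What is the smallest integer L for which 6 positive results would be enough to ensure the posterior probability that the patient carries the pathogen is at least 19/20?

4

Prior odds = (1/150)/(149/150) = 1/149.
Target odds = 0.95/0.05 = 19.
Need L⁶ ≥ 19 ÷ (1/149) = 2831.
3⁶ = 729 < 2831 ≤ 4096 = 4⁶, so L = 4.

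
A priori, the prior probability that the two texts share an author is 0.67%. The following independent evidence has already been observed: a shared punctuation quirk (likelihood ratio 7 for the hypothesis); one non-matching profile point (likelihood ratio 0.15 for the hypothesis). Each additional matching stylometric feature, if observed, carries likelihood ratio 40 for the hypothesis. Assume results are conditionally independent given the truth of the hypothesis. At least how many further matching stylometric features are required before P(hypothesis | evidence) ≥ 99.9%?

4

Prior odds = 0.0067/0.9933 = 67/9933.
Combined Bayes factor of the evidence already in hand = 7 × 0.15 = 1.05.
Odds after that evidence = (67/9933) × 1.05 = 67/9460.
Target odds = 0.999/0.001 = 999.
Need 40ⁿ ≥ 999 ÷ (67/9460) = 9450540/67.
40³ = 64000 falls short of 9450540/67 but 40⁴ = 2560000 reaches it, so n = 4.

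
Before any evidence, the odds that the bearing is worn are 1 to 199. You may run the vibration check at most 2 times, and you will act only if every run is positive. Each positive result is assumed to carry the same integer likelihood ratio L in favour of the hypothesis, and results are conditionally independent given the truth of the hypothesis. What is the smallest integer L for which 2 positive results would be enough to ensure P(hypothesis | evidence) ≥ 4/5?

29

Prior odds = 1/199.
Target odds = 0.8/0.2 = 4.
Need L² ≥ 4 ÷ (1/199) = 796.
28² = 784 < 796 ≤ 841 = 29², so L = 29.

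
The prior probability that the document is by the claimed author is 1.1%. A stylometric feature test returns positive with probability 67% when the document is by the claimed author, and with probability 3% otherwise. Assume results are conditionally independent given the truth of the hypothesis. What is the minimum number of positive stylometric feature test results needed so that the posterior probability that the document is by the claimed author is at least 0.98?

Prior odds: 0.011 ÷ 0.989 = 11/989.
Likelihood ratio of a positive result = 0.67/0.03 = 67/3.
Target posterior odds = 0.98/0.02 = 49.
Need (11/989) × (67/3)ⁿ ≥ 49, i.e. (67/3)ⁿ ≥ 48461/11.
(67/3)² = 4489/9 falls short of 48461/11 but (67/3)³ = 300763/27 reaches it, so n = 3.

3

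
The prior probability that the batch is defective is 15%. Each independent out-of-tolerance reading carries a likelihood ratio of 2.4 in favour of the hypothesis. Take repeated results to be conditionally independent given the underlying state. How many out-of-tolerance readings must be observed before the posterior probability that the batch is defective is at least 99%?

Prior odds: 0.15 ÷ 0.85 = 3/17.
Likelihood ratio per out-of-tolerance reading = 2.4.
Target posterior odds = 0.99/0.01 = 99.
Require 2.4ⁿ ≥ 99 ÷ (3/17) = 561.
2.4⁷ = 35831808/78125 falls short of 561 but 2.4⁸ = 429981696/390625 reaches it, so n = 8.

8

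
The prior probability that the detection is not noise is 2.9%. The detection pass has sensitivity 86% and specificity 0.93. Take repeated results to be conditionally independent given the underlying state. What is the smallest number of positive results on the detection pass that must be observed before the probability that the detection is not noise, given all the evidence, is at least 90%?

Prior odds: 0.029 ÷ 0.971 = 29/971.
False-positive rate = 1 − 0.93 = 0.07; likelihood ratio of a positive = 0.86/0.07 = 86/7.
Target odds: 0.9 ÷ 0.1 = 9.
Need (29/971) × (86/7)ⁿ ≥ 9, i.e. (86/7)ⁿ ≥ 8739/29.
(86/7)² = 7396/49 falls short of 8739/29 but (86/7)³ = 636056/343 reaches it, so n = 3.

3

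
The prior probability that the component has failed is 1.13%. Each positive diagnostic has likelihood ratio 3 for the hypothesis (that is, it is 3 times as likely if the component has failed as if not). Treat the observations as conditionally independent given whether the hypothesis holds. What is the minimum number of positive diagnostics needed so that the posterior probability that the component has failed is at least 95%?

Prior odds = 0.0113/0.9887 = 113/9887.
Likelihood ratio per positive diagnostic = 3.
Target posterior odds = 0.95/0.05 = 19.
Require 3ⁿ ≥ 19 ÷ (113/9887) = 187853/113.
3⁶ = 729 falls short of 187853/113 but 3⁷ = 2187 reaches it, so n = 7.

7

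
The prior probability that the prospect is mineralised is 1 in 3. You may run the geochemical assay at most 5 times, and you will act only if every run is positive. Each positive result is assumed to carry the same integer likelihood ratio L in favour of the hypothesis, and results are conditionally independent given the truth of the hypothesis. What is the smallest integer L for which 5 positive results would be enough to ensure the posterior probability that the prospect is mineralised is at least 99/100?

3

Prior odds = (1/3)/(2/3) = 0.5.
Target odds = 0.99/0.01 = 99.
Need L⁵ ≥ 99 ÷ 0.5 = 198.
2⁵ = 32 < 198 ≤ 243 = 3⁵, so L = 3.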